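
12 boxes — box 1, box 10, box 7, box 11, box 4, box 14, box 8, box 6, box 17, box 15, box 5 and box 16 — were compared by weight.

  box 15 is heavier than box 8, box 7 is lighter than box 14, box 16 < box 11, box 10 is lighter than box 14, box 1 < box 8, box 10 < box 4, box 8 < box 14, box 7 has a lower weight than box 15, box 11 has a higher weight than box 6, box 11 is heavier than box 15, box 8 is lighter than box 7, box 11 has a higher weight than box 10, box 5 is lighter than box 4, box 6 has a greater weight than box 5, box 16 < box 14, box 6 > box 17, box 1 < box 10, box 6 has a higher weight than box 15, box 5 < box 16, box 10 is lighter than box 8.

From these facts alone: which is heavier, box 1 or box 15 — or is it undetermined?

The relevant relations are box 1 < box 10; box 10 < box 8; box 8 < box 7; box 7 < box 15.
Together: box 1 < box 10 < box 8 < box 7 < box 15.
So box 15 is heavier.

box 15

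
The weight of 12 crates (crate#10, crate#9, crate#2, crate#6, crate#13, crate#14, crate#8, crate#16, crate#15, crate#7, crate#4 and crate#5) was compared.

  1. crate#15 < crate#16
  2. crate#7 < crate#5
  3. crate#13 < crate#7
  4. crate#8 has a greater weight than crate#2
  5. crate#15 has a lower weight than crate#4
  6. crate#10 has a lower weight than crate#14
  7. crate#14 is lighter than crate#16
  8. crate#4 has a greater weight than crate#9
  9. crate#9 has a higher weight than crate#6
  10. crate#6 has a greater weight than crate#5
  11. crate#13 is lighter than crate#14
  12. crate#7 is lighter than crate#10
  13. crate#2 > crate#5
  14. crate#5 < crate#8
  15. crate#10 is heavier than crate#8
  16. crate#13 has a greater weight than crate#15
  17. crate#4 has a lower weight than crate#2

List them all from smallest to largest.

Nothing is placed below crate#15, so it is least; from there crate#15 < crate#13; crate#13 < crate#7; crate#7 < crate#5; crate#5 < crate#6; crate#6 < crate#9; crate#9 < crate#4; crate#4 < crate#2; crate#2 < crate#8; crate#8 < crate#10; crate#10 < crate#14; crate#14 < crate#16, each given directly.

crate#15 < crate#13 < crate#7 < crate#5 < crate#6 < crate#9 < crate#4 < crate#2 < crate#8 < crate#10 < crate#14 < crate#16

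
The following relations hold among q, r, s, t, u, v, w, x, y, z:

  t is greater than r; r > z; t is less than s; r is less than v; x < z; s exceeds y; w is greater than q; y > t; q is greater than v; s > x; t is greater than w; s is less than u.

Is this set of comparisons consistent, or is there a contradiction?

The single ordering x < z < r < v < q < w < t < y < s < u satisfies every listed relation, so no contradiction arises.

consistent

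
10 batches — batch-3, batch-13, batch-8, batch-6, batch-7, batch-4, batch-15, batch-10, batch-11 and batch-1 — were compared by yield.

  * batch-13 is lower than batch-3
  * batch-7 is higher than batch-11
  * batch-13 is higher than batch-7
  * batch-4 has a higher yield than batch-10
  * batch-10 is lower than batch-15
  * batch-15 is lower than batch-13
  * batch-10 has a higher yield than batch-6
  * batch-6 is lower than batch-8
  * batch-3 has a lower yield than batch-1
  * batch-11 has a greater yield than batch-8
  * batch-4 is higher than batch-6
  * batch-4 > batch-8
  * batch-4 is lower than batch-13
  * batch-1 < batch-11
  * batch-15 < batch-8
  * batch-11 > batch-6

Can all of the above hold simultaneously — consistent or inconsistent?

inconsistent

Chaining the given relations yields batch-13 < batch-3 < batch-1 < batch-11 < batch-7, so batch-13 < batch-7. But one relation states batch-7 < batch-13. These cannot both hold.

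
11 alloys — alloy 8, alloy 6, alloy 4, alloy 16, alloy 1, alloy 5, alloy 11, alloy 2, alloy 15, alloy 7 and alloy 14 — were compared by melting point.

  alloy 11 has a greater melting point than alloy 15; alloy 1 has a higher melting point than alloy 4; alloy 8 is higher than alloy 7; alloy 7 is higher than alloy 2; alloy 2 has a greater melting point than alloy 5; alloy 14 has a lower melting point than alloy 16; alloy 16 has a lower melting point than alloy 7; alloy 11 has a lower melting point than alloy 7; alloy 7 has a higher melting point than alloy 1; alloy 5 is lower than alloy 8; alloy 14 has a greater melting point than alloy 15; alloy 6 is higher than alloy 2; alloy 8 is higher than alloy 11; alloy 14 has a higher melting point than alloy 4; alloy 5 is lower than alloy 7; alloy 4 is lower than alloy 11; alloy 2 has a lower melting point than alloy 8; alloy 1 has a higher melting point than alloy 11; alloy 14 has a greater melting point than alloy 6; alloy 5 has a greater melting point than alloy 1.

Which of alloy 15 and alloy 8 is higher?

alloy 15 < alloy 11 and alloy 11 < alloy 1 give alloy 15 < alloy 1.
With alloy 1 < alloy 5: alloy 15 < alloy 11 < alloy 1 < alloy 5.
Then alloy 5 < alloy 2 extends the chain to alloy 2.
Then alloy 2 < alloy 6 extends the chain to alloy 6.
With alloy 6 < alloy 14: alloy 15 < alloy 11 < alloy 1 < alloy 5 < alloy 2 < alloy 6 < alloy 14.
With alloy 14 < alloy 16: alloy 15 < alloy 11 < alloy 1 < alloy 5 < alloy 2 < alloy 6 < alloy 14 < alloy 16.
With alloy 16 < alloy 7: alloy 15 < alloy 11 < alloy 1 < alloy 5 < alloy 2 < alloy 6 < alloy 14 < alloy 16 < alloy 7.
Then alloy 7 < alloy 8 extends the chain to alloy 8.
So alloy 15 < alloy 8; alloy 8 is the higher of the two.

alloy 8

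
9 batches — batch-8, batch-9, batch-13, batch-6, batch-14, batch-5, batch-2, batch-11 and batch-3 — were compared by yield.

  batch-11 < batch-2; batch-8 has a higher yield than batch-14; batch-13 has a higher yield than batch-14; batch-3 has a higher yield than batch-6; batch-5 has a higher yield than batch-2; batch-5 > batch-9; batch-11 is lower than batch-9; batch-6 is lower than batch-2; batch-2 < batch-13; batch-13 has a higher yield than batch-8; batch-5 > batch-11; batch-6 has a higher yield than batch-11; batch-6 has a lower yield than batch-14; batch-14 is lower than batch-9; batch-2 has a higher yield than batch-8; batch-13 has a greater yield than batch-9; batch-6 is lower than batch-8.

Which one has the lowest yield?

batch-11

Chaining upward from batch-11: directly above it, batch-6, batch-9, batch-2, batch-5; then batch-14, batch-8, batch-13, batch-3.
That covers every other element, and nothing is given below batch-11, so batch-11 is the lowest yield.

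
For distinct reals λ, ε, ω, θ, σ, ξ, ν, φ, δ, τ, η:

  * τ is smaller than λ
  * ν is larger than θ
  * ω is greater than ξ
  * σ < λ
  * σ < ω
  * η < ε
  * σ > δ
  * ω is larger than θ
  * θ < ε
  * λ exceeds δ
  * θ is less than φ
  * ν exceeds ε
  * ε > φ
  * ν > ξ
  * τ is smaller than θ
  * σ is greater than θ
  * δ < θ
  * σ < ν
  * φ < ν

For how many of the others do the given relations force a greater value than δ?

7

Directly above δ: θ, σ, λ.
One step further: φ, ε, ν, ω (7 so far).
Nothing else is reachable above δ; 7 in all.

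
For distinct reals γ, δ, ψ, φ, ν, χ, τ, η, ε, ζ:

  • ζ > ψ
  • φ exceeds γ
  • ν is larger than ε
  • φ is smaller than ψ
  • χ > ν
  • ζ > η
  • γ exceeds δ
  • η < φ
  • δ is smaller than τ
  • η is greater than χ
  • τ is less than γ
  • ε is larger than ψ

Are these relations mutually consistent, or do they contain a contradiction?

inconsistent

We have η < φ stated directly, yet also φ < ψ < ε < ν < χ < η by chaining the others — so φ < η. Contradiction.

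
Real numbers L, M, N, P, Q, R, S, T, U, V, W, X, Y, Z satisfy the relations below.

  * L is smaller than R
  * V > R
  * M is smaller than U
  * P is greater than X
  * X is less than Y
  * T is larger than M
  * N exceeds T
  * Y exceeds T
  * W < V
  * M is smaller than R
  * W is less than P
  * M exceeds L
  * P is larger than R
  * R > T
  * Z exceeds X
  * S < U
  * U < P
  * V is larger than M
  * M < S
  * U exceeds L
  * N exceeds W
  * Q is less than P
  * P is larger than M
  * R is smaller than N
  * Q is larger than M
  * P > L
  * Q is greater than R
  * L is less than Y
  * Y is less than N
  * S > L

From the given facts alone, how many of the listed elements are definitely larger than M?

The elements the relations force above M are T, S, U, Y, R, Q, P, V, N — no chain reaches any other.
That is 9.

9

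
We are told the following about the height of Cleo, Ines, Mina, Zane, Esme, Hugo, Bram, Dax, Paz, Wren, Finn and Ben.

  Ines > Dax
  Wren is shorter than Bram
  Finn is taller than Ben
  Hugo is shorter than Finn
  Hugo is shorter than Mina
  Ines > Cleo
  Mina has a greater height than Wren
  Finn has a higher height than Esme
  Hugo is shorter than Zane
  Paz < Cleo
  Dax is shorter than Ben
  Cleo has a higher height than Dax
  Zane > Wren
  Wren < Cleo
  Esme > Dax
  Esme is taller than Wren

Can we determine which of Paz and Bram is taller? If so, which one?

Following every chain through Paz: above Paz we get Cleo, Ines.
Bram is not reached, and no chain runs the other way from Bram to Paz.
So the given relations leave the order of Paz and Bram undetermined.

undetermined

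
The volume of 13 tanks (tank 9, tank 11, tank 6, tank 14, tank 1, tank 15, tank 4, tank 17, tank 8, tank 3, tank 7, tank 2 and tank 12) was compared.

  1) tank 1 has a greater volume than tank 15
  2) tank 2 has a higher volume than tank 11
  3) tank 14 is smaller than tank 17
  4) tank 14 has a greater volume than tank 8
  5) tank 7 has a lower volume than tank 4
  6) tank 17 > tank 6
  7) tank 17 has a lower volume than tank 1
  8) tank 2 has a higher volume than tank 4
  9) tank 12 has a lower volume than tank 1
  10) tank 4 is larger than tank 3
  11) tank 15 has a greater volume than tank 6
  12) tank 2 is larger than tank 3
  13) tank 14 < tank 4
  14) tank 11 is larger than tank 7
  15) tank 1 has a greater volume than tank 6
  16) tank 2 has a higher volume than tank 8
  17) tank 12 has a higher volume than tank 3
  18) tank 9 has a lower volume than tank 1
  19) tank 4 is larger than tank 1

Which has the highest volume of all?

tank 3 is not greatest since tank 3 < tank 4; tank 6 is not greatest since tank 6 < tank 17; tank 8 is not greatest since tank 8 < tank 14; tank 7 is not greatest since tank 7 < tank 11; tank 15 is not greatest since tank 15 < tank 1; tank 14 is not greatest since tank 14 < tank 4; tank 11 is not greatest since tank 11 < tank 2; tank 9 is not greatest since tank 9 < tank 1; tank 17 is not greatest since tank 17 < tank 1; tank 12 is not greatest since tank 12 < tank 1; tank 1 is not greatest since tank 1 < tank 4; tank 4 is not greatest since tank 4 < tank 2.
Only tank 2 has nothing above it, so tank 2 is the highest volume.

tank 2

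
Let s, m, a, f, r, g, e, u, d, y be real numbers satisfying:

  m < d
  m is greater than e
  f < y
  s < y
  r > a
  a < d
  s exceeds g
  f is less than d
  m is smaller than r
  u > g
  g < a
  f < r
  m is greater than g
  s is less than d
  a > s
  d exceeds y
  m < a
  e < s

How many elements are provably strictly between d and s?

The relations place s below d. An element lies strictly between them when it is forced above s and also forced below d.
Above s: {a, y, r}. Below d: {e, g, m, f, a, y}.
Intersection: {a, y} — 2.

2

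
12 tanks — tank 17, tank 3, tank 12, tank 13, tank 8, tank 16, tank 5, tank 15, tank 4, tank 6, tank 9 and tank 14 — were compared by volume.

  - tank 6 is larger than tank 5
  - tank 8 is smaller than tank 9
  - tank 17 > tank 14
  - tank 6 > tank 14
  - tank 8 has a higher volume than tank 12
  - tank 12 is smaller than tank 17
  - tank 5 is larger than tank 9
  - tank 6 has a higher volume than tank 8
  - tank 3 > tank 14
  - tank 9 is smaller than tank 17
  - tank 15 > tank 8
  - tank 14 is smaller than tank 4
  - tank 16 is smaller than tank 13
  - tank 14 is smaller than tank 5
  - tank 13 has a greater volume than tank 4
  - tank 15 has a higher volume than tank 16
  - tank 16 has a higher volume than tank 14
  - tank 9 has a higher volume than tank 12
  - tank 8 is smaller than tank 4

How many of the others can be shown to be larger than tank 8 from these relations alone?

Directly above tank 8: tank 4, tank 9, tank 15, tank 6.
One step further: tank 13, tank 17, tank 5 (7 so far).
No other element is forced above tank 8 by the given relations, so the count is 7.

7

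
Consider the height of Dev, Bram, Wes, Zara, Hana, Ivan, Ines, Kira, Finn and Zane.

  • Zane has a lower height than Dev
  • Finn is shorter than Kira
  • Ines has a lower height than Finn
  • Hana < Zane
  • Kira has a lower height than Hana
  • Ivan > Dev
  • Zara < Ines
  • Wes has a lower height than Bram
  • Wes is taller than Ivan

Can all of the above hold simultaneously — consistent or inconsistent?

The single ordering Zara < Ines < Finn < Kira < Hana < Zane < Dev < Ivan < Wes < Bram satisfies every listed relation, so no contradiction arises.

consistent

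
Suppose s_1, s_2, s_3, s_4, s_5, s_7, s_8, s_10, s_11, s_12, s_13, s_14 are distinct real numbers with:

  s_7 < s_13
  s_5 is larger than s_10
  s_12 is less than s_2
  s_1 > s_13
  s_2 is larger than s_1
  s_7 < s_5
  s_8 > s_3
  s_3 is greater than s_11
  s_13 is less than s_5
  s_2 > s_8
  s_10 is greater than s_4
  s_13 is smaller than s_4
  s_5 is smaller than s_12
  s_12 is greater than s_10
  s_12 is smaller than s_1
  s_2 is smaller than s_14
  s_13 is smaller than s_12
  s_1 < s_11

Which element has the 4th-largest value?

Chaining the given pairs: s_7 < s_13 < s_4 < s_10 < s_5 < s_12 < s_1 < s_11 < s_3 < s_8 < s_2 < s_14.
Counting 4 from the largest end gives s_3.

s_3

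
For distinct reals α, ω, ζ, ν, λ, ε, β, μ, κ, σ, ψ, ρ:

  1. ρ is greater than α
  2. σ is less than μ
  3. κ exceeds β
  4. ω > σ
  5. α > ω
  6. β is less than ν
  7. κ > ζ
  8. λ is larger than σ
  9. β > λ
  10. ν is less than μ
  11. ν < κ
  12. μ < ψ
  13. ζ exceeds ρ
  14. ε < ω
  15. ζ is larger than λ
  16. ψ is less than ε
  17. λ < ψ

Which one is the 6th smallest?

The consecutive relations fix a unique order: σ < λ < β < ν < μ < ψ < ε < ω < α < ρ < ζ < κ.
The 6th smallest is ψ.

ψ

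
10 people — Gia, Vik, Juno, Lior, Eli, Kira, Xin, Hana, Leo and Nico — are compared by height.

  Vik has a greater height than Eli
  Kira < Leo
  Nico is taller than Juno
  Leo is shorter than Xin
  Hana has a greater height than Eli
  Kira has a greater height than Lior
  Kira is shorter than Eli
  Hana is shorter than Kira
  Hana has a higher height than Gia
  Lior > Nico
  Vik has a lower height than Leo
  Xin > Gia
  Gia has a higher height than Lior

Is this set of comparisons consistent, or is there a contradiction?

We have Eli < Hana stated directly, yet also Hana < Kira < Eli by chaining the others — so Hana < Eli. Contradiction.

inconsistent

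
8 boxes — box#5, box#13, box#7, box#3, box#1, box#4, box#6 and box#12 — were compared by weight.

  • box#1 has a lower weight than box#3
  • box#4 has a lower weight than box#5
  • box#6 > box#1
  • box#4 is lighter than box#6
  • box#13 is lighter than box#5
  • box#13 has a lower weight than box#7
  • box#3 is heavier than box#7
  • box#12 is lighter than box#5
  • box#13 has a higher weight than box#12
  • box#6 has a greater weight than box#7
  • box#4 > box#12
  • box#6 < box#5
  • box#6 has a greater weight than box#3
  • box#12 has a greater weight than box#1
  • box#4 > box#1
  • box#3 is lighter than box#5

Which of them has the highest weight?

box#5

Chaining downward from box#5: directly below it, box#12, box#13, box#4, box#3, box#6; then box#1, box#7.
That covers every other element, and nothing is given above box#5, so box#5 is the highest weight.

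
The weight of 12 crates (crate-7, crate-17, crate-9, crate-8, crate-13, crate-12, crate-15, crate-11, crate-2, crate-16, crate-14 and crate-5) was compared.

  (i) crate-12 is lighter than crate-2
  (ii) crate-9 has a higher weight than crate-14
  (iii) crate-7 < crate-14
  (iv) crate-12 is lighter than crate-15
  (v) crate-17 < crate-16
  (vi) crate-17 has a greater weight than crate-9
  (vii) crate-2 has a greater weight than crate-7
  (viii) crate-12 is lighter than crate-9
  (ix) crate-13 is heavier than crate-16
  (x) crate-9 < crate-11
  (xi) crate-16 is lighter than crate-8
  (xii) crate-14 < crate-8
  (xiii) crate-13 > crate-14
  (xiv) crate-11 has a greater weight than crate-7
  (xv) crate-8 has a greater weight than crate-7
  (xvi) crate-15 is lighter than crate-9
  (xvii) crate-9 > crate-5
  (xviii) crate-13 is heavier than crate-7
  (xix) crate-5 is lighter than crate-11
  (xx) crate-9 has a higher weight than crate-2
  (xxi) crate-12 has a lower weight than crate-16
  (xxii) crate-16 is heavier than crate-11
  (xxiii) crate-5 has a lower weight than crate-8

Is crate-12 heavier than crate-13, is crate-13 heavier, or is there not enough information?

Chaining the given relations: crate-12 < crate-2 < crate-9 < crate-17 < crate-16 < crate-13.
So crate-13 is heavier.

crate-13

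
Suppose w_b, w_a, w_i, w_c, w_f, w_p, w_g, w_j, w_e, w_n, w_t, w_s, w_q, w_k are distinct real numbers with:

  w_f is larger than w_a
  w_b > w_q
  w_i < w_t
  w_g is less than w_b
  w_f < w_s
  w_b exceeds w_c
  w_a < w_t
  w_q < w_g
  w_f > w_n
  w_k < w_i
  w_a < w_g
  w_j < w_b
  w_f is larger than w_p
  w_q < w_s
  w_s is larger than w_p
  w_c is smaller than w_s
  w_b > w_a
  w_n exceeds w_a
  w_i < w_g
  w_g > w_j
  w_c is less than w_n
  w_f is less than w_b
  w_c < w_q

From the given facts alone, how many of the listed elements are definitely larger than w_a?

Directly above w_a: w_n, w_t, w_g, w_f, w_b.
One step further: w_s (6 so far).
Nothing else is reachable above w_a; 6 in all.

6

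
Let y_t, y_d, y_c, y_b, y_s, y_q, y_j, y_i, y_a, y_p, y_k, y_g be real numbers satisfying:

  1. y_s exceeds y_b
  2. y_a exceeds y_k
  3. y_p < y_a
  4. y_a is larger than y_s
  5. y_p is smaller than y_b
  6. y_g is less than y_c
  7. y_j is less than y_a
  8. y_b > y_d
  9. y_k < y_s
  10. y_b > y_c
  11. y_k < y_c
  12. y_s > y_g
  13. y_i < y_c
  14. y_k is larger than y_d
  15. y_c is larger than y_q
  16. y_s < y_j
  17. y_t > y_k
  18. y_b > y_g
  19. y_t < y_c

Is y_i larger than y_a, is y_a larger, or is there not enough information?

y_a

Chaining the given relations: y_i < y_c < y_b < y_s < y_j < y_a.
So y_a is larger.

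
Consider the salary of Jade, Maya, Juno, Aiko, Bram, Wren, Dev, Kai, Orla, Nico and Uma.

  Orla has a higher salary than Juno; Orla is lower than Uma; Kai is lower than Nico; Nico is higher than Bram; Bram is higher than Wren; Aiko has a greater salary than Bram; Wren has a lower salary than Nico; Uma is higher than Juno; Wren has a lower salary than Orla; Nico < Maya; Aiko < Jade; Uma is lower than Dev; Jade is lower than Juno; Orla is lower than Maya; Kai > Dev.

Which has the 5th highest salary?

Uma

The consecutive relations fix a unique order: Wren < Bram < Aiko < Jade < Juno < Orla < Uma < Dev < Kai < Nico < Maya.
Counting 5 from the largest end gives Uma.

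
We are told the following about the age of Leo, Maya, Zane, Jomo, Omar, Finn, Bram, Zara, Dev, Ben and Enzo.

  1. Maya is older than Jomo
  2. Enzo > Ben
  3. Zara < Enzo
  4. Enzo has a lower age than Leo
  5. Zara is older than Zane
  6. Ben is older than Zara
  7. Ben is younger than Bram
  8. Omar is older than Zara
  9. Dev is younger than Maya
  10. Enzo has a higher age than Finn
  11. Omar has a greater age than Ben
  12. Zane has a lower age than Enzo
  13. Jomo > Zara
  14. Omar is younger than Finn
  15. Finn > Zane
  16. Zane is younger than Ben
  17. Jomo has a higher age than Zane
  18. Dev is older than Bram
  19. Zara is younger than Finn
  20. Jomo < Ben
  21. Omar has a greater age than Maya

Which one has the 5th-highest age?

Maya

The consecutive relations fix a unique order: Zane < Zara < Jomo < Ben < Bram < Dev < Maya < Omar < Finn < Enzo < Leo.
The 5th largest is Maya.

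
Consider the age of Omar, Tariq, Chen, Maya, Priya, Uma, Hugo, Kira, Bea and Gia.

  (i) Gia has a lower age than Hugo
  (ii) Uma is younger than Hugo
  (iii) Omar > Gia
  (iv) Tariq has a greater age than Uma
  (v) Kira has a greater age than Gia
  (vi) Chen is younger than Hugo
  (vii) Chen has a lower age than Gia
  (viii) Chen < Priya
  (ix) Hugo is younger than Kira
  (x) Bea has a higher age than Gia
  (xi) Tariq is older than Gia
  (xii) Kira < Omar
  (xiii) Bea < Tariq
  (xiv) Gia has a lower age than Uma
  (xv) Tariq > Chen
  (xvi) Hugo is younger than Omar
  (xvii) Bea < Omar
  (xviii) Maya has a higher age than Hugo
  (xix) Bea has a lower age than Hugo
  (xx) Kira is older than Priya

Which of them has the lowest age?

Chen

Chaining upward from Chen: directly above it, Gia, Priya, Tariq, Hugo; then Bea, Uma, Maya, Kira, Omar.
That covers every other element, and nothing is given below Chen, so Chen is the lowest age.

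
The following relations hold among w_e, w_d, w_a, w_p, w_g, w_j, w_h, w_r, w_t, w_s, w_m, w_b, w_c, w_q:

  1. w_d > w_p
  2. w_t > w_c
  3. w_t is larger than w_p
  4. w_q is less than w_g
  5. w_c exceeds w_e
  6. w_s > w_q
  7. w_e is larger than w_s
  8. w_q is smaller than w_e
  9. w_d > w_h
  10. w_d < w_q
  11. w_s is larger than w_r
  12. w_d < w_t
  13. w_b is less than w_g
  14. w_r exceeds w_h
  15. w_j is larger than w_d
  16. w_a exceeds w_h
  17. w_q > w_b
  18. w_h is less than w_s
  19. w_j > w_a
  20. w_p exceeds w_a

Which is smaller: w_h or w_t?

Chaining the given relations: w_h < w_a < w_p < w_d < w_q < w_s < w_e < w_c < w_t.
So w_h < w_t; w_h is the smaller of the two.

w_h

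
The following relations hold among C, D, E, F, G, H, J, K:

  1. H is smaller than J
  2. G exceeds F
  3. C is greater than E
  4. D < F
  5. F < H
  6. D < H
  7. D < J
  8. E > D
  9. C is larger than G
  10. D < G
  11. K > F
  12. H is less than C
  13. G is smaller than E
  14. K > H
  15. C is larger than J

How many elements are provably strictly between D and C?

5

Chaining upward from D reaches: F, H, G, E, J, K.
Chaining downward from C reaches: F, H, G, E, J.
Strictly between D and C are those in both lists: F, H, G, E, J — 5 elements.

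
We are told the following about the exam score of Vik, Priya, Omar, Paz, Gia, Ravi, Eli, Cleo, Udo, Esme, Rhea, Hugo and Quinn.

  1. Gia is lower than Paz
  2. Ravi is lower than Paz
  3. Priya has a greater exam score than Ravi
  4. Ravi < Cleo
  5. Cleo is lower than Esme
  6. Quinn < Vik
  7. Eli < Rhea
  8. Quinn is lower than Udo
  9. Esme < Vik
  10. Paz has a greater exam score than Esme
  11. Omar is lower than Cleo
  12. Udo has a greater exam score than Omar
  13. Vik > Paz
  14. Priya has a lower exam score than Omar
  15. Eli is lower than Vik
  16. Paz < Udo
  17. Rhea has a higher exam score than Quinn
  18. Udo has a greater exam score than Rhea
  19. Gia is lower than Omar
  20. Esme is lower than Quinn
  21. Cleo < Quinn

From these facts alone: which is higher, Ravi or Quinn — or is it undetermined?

Chaining the given relations: Ravi < Priya < Omar < Cleo < Esme < Quinn.
So Quinn is higher.

Quinn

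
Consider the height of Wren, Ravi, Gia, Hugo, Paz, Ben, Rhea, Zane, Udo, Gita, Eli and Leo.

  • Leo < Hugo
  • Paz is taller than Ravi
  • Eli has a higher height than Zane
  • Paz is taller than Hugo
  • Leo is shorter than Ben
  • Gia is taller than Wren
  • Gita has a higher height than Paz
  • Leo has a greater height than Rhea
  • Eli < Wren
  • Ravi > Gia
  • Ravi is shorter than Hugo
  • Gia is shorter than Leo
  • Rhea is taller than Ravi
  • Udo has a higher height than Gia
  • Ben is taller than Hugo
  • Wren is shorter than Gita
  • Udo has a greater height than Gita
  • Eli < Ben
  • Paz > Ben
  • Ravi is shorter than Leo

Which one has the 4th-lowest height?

Chaining the given pairs: Zane < Eli < Wren < Gia < Ravi < Rhea < Leo < Hugo < Ben < Paz < Gita < Udo.
The 4th smallest is Gia.

Gia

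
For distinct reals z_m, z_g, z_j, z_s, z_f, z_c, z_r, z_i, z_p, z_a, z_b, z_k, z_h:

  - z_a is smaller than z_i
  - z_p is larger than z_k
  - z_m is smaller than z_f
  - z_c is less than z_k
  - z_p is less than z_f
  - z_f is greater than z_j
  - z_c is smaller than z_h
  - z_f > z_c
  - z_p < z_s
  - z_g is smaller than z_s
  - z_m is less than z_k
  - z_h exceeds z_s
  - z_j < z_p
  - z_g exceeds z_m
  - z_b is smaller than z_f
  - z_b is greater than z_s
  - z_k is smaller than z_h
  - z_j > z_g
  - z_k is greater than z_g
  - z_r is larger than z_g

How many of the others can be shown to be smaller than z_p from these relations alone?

The elements the relations force below z_p are z_c, z_m, z_g, z_k, z_j — no chain reaches any other.
That is 5.

5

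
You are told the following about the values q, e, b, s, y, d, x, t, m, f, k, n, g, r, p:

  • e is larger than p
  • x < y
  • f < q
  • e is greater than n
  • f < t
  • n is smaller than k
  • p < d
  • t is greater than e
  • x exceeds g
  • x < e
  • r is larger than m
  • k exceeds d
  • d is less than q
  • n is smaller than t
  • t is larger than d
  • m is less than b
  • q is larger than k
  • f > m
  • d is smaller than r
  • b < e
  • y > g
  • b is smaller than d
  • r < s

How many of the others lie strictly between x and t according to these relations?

The relations place x below t. An element lies strictly between them when it is forced above x and also forced below t.
Above x: {e, y}. Below t: {p, n, g, m, b, f, d, e}.
Intersection: {e} — 1.

1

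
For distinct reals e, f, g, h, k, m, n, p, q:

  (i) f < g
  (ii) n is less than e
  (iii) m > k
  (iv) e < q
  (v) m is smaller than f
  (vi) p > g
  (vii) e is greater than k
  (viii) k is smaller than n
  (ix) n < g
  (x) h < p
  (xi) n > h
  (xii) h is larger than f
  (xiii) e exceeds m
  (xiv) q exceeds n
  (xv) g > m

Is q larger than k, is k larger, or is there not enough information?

q

Following the relations from k: k < m < f < h < n < e < q.
So q is larger.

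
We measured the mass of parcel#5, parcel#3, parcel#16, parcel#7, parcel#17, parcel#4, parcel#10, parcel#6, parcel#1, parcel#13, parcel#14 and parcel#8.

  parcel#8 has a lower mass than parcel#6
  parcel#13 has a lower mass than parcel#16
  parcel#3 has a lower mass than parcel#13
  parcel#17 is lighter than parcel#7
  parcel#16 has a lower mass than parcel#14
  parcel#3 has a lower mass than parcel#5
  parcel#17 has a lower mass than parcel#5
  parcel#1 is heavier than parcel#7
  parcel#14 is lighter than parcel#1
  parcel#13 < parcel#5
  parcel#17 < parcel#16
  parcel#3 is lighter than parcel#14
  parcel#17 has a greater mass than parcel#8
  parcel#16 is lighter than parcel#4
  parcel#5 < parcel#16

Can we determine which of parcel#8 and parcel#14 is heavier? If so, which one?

Following the relations from parcel#8: parcel#8 < parcel#17 < parcel#5 < parcel#16 < parcel#14.
So parcel#14 is heavier.

parcel#14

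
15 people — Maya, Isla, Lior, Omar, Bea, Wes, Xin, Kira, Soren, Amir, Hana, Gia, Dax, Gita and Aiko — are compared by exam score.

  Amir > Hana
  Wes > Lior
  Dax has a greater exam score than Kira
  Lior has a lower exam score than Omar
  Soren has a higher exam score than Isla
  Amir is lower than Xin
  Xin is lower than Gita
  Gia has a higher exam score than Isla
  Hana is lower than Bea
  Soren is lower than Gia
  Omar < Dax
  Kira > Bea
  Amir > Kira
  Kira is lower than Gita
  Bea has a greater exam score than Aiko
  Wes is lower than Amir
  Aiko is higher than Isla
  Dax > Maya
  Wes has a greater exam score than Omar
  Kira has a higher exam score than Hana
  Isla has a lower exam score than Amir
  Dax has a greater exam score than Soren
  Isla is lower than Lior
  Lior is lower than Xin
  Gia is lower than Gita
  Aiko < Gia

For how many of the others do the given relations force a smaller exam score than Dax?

Directly below Dax: Soren, Omar, Kira, Maya.
One step further: Isla, Lior, Hana, Bea (8 so far).
One step further: Aiko (9 so far).
No other element is forced below Dax by the given relations, so the count is 9.

9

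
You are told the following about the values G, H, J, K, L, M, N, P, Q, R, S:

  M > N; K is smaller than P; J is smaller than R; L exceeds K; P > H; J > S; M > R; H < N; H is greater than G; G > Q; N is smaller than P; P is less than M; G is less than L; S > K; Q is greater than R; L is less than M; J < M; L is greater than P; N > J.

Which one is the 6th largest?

G

Piecing the relations together gives one ordering: K < S < J < R < Q < G < H < N < P < L < M.
Counting 6 from the largest end gives G.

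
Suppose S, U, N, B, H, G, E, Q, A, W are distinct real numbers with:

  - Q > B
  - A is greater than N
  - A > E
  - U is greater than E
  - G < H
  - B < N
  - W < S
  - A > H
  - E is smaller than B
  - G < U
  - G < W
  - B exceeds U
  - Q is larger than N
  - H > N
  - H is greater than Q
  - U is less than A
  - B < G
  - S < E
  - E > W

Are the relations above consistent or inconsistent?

We have B < G stated directly, yet also G < W < S < E < U < B by chaining the others — so G < B. Contradiction.

inconsistent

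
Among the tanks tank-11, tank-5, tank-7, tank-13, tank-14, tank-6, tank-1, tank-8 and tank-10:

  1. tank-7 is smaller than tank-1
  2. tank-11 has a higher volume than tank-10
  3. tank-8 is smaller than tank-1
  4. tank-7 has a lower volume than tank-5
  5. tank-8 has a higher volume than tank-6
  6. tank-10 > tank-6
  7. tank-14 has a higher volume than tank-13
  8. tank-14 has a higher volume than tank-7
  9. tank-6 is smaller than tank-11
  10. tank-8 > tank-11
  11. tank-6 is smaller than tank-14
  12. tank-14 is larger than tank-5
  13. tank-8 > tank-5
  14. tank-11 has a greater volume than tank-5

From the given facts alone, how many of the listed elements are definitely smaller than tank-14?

4

The elements the relations force below tank-14 are tank-6, tank-7, tank-5, tank-13 — no chain reaches any other.
That is 4.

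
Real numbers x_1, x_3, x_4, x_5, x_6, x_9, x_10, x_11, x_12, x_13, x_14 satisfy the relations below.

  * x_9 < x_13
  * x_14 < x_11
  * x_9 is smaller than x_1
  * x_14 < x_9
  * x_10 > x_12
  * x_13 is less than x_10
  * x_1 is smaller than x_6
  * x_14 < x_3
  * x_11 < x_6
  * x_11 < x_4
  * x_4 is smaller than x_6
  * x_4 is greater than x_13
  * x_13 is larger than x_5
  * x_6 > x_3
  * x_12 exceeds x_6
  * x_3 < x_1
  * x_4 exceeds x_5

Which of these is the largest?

x_5 is not greatest since x_5 < x_4; x_14 is not greatest since x_14 < x_3; x_3 is not greatest since x_3 < x_1; x_9 is not greatest since x_9 < x_1; x_1 is not greatest since x_1 < x_6; x_11 is not greatest since x_11 < x_6; x_13 is not greatest since x_13 < x_4; x_4 is not greatest since x_4 < x_6; x_6 is not greatest since x_6 < x_12; x_12 is not greatest since x_12 < x_10.
Only x_10 has nothing above it, so x_10 is the largest.

x_10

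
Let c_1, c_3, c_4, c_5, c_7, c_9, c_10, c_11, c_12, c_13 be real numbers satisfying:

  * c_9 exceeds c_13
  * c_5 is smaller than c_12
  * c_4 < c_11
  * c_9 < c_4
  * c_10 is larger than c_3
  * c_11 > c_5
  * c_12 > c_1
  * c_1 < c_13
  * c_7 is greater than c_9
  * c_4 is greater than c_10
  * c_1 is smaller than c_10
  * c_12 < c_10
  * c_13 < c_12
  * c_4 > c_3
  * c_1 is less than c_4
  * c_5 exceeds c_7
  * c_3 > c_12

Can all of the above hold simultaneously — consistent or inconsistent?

Every relation is compatible with c_1 < c_13 < c_9 < c_7 < c_5 < c_12 < c_3 < c_10 < c_4 < c_11; the set is consistent.

consistent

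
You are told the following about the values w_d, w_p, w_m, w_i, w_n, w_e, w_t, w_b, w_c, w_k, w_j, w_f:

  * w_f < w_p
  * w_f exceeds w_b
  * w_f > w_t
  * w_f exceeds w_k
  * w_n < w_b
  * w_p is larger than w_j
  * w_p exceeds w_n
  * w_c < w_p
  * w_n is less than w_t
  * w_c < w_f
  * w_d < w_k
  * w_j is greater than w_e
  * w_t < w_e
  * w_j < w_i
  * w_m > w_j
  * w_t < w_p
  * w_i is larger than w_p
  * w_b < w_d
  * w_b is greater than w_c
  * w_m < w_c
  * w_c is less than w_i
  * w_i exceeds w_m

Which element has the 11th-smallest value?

Chaining the given pairs: w_n < w_t < w_e < w_j < w_m < w_c < w_b < w_d < w_k < w_f < w_p < w_i.
The 11th smallest is w_p.

w_p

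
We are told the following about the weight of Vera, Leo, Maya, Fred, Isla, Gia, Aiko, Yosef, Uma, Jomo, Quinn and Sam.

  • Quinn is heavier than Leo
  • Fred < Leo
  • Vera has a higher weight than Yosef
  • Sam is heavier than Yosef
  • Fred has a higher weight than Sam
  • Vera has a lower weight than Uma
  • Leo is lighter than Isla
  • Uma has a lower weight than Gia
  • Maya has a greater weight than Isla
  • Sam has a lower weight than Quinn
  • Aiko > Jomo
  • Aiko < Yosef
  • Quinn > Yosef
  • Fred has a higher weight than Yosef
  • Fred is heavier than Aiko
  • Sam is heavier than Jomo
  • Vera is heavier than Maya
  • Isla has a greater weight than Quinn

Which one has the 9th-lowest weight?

Maya

Piecing the relations together gives one ordering: Jomo < Aiko < Yosef < Sam < Fred < Leo < Quinn < Isla < Maya < Vera < Uma < Gia.
The 9th smallest is Maya.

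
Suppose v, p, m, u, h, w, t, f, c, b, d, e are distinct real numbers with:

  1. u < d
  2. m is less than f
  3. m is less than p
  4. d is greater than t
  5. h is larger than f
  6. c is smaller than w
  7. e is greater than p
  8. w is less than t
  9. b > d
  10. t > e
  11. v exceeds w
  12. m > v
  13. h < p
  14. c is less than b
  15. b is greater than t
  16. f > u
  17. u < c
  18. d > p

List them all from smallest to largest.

u < c < w < v < m < f < h < p < e < t < d < b

The consecutive links are each given: u < c; c < w; w < v; v < m; m < f; f < h; h < p; p < e; e < t; t < d; d < b.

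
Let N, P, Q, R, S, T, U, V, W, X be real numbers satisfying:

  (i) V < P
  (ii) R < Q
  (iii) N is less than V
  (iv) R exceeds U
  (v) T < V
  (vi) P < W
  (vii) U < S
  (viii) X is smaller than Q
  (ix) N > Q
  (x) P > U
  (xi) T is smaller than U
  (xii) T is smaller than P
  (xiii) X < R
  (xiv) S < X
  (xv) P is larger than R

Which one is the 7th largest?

X

Piecing the relations together gives one ordering: T < U < S < X < R < Q < N < V < P < W.
Counting 7 from the largest end gives X.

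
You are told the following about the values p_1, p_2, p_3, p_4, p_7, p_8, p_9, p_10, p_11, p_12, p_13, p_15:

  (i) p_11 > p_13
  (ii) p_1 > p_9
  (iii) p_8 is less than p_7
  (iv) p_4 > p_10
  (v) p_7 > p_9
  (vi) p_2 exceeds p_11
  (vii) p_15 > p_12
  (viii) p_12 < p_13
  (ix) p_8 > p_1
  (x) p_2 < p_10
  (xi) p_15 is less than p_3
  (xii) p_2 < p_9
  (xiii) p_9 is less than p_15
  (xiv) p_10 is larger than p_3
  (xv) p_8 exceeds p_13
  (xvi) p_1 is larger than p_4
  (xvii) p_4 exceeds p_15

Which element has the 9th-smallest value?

p_4

Chaining the given pairs: p_12 < p_13 < p_11 < p_2 < p_9 < p_15 < p_3 < p_10 < p_4 < p_1 < p_8 < p_7.
The 9th smallest is p_4.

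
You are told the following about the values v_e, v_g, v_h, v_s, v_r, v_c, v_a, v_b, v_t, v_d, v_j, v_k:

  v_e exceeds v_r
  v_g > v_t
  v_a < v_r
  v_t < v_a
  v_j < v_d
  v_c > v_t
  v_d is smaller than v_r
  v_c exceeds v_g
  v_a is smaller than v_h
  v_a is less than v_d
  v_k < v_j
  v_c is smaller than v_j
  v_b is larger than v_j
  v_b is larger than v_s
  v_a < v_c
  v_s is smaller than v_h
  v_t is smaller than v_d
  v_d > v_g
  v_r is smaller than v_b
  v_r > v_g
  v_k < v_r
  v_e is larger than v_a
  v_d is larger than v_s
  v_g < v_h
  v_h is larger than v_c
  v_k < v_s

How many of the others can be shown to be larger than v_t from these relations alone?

9

The elements the relations force above v_t are v_a, v_g, v_c, v_j, v_d, v_h, v_r, v_e, v_b — no chain reaches any other.
That is 9.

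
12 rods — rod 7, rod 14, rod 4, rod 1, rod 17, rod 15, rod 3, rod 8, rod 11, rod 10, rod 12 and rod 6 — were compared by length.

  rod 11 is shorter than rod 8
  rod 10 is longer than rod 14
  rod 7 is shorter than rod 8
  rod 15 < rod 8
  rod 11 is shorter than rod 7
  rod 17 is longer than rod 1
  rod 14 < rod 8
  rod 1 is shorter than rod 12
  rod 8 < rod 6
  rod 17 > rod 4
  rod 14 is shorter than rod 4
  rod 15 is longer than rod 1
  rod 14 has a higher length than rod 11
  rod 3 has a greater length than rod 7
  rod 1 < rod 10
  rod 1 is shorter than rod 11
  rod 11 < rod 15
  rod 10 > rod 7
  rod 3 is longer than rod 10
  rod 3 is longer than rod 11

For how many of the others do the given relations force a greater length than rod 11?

Directly above rod 11: rod 7, rod 14, rod 15, rod 8, rod 3.
One step further: rod 4, rod 10, rod 6 (8 so far).
One step further: rod 17 (9 so far).
Nothing else is reachable above rod 11; 9 in all.

9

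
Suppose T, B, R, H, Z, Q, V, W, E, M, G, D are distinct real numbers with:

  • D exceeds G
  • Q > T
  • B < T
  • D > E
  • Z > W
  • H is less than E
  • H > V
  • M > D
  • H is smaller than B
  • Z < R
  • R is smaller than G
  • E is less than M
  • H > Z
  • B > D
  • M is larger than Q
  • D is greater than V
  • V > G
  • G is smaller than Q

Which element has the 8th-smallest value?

D

Chaining the given pairs: W < Z < R < G < V < H < E < D < B < T < Q < M.
Counting 8 from the smallest end gives D.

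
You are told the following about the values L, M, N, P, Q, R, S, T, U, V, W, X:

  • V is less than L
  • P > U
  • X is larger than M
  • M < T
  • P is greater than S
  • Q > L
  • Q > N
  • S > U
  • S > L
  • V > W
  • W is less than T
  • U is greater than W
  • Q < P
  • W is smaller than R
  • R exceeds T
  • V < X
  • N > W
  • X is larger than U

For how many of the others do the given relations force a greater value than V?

The elements the relations force above V are L, Q, X, S, P — no chain reaches any other.
That is 5.

5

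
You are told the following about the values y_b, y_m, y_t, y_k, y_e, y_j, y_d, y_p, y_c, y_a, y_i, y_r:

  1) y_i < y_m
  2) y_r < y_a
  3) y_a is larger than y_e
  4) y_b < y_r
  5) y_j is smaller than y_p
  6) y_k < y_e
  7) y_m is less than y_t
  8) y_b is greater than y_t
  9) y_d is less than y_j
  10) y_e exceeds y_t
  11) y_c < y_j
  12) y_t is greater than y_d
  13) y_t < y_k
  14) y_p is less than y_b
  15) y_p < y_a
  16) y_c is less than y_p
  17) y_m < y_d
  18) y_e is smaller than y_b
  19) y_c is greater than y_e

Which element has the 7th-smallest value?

Chaining the given pairs: y_i < y_m < y_d < y_t < y_k < y_e < y_c < y_j < y_p < y_b < y_r < y_a.
The 7th smallest is y_c.

y_c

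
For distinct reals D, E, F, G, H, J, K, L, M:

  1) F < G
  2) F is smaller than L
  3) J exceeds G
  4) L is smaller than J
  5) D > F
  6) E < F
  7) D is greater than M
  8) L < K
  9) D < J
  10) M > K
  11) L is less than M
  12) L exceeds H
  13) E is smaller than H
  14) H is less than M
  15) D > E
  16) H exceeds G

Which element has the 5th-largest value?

L

Piecing the relations together gives one ordering: E < F < G < H < L < K < M < D < J.
Counting 5 from the largest end gives L.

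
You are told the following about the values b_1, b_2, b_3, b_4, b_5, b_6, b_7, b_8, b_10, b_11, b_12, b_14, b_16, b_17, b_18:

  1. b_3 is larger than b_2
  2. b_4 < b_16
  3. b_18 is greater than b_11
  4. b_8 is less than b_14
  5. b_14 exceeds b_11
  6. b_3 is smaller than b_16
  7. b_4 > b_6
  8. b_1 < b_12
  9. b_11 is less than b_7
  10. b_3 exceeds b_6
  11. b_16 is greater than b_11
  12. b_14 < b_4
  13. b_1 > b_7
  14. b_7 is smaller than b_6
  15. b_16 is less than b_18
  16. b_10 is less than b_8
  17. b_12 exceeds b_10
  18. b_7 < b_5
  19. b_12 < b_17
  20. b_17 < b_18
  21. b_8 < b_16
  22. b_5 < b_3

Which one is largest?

Chaining downward from b_18: directly below it, b_11, b_17, b_16; then b_8, b_12, b_4, b_3; then b_1, b_10, b_2, b_5, b_6, b_14; then b_7.
That covers every other element, and nothing is given above b_18, so b_18 is the largest.

b_18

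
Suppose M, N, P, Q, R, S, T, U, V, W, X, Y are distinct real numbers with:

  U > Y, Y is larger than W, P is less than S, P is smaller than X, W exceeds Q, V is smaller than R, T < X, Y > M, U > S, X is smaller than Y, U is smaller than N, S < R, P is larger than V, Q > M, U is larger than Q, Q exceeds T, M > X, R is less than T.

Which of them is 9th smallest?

W

The consecutive relations fix a unique order: V < P < S < R < T < X < M < Q < W < Y < U < N.
The 9th smallest is W.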